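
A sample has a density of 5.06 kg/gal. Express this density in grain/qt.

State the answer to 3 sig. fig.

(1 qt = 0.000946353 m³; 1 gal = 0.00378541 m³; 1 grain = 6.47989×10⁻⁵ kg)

1.95×10⁴ grain/qt

5.06 kg/gal ÷ 0.00378541 m³/gal = 1336.71 kg/m³
1336.71 kg/m³ ÷ 6.47989×10⁻⁵ kg/grain × 0.000946353 m³/qt = 19521.9 grain/qt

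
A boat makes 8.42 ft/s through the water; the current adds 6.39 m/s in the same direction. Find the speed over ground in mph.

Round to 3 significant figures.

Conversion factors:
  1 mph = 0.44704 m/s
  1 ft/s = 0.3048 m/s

8.42 ft/s × 0.3048 = 2.56642 m/s
6.39 m/s (already m/s)
Total: 2.56642 + 6.39 = 8.95642 m/s
In mph: 8.95642 / 0.44704 = 20.0349 mph

20.0 mph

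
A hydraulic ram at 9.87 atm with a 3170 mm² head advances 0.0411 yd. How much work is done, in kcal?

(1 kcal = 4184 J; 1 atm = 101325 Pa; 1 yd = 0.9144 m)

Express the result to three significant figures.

0.0285 kcal

9.87 atm → 1.00008×10⁶ Pa
3170 mm² → 0.00317 m²
F = P × A = 1.00008×10⁶ × 0.00317 = 3170.25 N
0.0411 yd → 0.0375818 m
W = F × d = 3170.25 × 0.0375818 = 119.144 J
In kcal: 119.144 / 4184 = 0.0284761 kcal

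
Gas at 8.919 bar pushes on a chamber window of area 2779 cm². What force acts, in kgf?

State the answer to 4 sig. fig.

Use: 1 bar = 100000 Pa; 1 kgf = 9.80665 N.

2.527×10⁴ kgf

8.919 bar × 100000 → 891900 Pa
2779 cm² × 0.0001 → 0.2779 m²
F = P × A = 891900 Pa × 0.2779 m² = 247859 N
247859 N ÷ (9.80665 N/kgf) = 25274.6 kgf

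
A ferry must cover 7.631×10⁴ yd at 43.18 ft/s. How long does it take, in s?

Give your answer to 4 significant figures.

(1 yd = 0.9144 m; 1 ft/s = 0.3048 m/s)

5302 s

7.631×10⁴ yd × 0.9144 → 69777.9 m
43.18 ft/s × 0.3048 → 13.1613 m/s
t = d / v = 69777.9 m / 13.1613 m/s = 5301.75 s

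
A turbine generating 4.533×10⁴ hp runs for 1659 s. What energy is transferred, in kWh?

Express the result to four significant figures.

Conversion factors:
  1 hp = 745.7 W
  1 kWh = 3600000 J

1.558×10⁴ kWh

4.533×10⁴ hp × 745.7 → 3.38026×10⁷ W
E = P × t = 3.38026×10⁷ W × 1659 s = 5.60785×10¹⁰ J
5.60785×10¹⁰ J ÷ (3600000 J/kWh) = 15577.4 kWh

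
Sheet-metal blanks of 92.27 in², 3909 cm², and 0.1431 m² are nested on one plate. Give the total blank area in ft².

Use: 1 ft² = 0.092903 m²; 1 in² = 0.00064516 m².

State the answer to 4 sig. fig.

92.27 in² × 0.00064516 → 0.0595289 m²
3909 cm² × 0.0001 → 0.3909 m²
0.1431 m² (already m²)
Combined: 0.0595289 + 0.3909 + 0.1431 = 0.593529 m²
In ft²: 0.593529 / 0.092903 = 6.3887 ft²

6.389 ft²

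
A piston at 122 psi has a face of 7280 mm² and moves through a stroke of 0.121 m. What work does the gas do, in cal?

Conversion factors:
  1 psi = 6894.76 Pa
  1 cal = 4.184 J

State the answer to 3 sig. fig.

122 psi → 841161 Pa
7280 mm² → 0.00728 m²
F = P × A = 841161 × 0.00728 = 6123.65 N
W = F × d = 6123.65 × 0.121 = 740.962 J
In cal: 740.962 / 4.184 = 177.094 cal

177 cal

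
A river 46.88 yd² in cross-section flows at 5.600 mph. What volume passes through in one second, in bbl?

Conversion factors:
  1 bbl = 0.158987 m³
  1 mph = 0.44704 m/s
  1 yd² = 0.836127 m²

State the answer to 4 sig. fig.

5.600 mph × 0.44704 = 2.50342 m/s
46.88 yd² × 0.836127 = 39.1976 m²
V = v × A × t = 2.50342 m/s × 39.1976 m² × 1 s = 98.1281 m³
98.1281 m³ ÷ (0.158987 m³/bbl) = 617.208 bbl

617.2 bbl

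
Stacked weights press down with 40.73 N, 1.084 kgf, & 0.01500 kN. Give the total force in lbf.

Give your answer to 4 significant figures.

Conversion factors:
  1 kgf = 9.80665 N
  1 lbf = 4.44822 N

14.92 lbf

40.73 N (already N)
1.084 kgf × 9.80665 = 10.6304 N
0.01500 kN × 1000 = 15 N
Combined: 40.73 + 10.6304 + 15 = 66.3604 N
In lbf: 66.3604 / 4.44822 = 14.9184 lbf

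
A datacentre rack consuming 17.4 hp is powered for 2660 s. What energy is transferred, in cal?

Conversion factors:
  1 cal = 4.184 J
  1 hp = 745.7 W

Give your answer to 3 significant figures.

17.4 hp × 745.7 → 12975.2 W
E = P × t = 12975.2 W × 2660 s = 3.4514×10⁷ J
3.4514×10⁷ J ÷ (4.184 J/cal) = 8.24904×10⁶ cal

8.25×10⁶ cal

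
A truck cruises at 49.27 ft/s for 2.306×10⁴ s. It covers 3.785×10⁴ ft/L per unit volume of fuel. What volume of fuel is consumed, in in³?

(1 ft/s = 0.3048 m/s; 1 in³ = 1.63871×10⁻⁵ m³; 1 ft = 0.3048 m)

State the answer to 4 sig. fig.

1832 in³

49.27 ft/s → 15.0175 m/s
d = v × t = 15.0175 × 23060 = 346304 m
3.785×10⁴ ft/L → 1.15367×10⁷ m/m³
V = d / (distance per unit fuel) = 346304 / 1.15367×10⁷ = 0.0300176 m³
In in³: 0.0300176 / 1.63871×10⁻⁵ = 1831.78 in³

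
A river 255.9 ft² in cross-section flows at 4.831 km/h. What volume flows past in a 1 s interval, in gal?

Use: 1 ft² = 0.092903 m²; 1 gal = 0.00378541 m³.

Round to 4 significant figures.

4.831 km/h × (1/3.6) = 1.34194 m/s
255.9 ft² × 0.092903 = 23.7739 m²
V = v × A × t = 1.34194 m/s × 23.7739 m² × 1 s = 31.9031 m³
31.9031 m³ ÷ (0.00378541 m³/gal) = 8427.91 gal

8428 gal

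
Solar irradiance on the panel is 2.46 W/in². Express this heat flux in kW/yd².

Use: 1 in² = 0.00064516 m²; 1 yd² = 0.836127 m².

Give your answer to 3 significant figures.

3.19 kW/yd²

2.46 W/in² ÷ 0.00064516 m²/in² = 3813.01 W/m²
3813.01 W/m² ÷ 1000 W/kW × 0.836127 m²/yd² = 3.18816 kW/yd²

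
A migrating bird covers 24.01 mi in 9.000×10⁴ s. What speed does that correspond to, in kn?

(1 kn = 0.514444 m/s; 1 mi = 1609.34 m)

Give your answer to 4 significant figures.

24.01 mi × 1609.34 = 38640.3 m
v = d / t = 38640.3 m / 90000 s = 0.429337 m/s
0.429337 m/s ÷ (0.514444 m/s/kn) = 0.834565 kn

0.8346 kn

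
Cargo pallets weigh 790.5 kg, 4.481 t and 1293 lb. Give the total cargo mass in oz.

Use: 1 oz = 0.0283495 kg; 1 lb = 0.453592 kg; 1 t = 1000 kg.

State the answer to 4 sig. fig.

2.066×10⁵ oz

790.5 kg (already kg)
4.481 t × 1000 → 4481 kg
1293 lb × 0.453592 → 586.494 kg
Sum: 790.5 + 4481 + 586.494 = 5857.99 kg
In oz: 5857.99 / 0.0283495 = 206635 oz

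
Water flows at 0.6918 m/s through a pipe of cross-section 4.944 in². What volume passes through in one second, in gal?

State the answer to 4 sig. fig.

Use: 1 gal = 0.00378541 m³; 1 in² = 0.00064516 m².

4.944 in² × 0.00064516 = 0.00318967 m²
V = v × A × t = 0.6918 m/s × 0.00318967 m² × 1 s = 0.00220661 m³
0.00220661 m³ ÷ (0.00378541 m³/gal) = 0.582925 gal

0.5829 gal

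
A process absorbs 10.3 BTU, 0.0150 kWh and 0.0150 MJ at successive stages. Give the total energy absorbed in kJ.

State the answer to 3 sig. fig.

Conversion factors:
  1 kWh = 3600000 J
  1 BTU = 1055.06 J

10.3 BTU × 1055.06 = 10867.1 J
0.0150 kWh × 3600000 = 54000 J
0.0150 MJ × 1000000 = 15000 J
Sum: 10867.1 + 54000 + 15000 = 79867.1 J
In kJ: 79867.1 / 1000 = 79.8671 kJ

79.9 kJ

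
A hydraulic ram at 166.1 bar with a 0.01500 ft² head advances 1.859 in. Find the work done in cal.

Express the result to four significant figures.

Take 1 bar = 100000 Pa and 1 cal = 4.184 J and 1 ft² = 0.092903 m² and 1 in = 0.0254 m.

261.2 cal

166.1 bar → 1.661×10⁷ Pa
0.01500 ft² → 0.00139354 m²
F = P × A = 1.661×10⁷ × 0.00139354 = 23146.7 N
1.859 in → 0.0472186 m
W = F × d = 23146.7 × 0.0472186 = 1092.95 J
In cal: 1092.95 / 4.184 = 261.221 cal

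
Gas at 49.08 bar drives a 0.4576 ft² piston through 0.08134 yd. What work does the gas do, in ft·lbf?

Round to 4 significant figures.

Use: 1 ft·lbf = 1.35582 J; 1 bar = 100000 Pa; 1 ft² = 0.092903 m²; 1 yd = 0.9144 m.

1.145×10⁴ ft·lbf

49.08 bar → 4.908×10⁶ Pa
0.4576 ft² → 0.0425124 m²
F = P × A = 4.908×10⁶ × 0.0425124 = 208651 N
0.08134 yd → 0.0743773 m
W = F × d = 208651 × 0.0743773 = 15518.9 J
In ft·lbf: 15518.9 / 1.35582 = 11446.1 ft·lbf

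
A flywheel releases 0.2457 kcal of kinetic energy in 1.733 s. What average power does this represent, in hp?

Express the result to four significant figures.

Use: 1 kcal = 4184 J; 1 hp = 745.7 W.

0.2457 kcal × 4184 = 1028.01 J
P = E / t = 1028.01 J / 1.733 s = 593.197 W
593.197 W ÷ (745.7 W/hp) = 0.79549 hp

0.7955 hp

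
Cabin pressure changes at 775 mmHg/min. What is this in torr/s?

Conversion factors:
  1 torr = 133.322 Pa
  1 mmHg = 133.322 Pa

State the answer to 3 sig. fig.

12.9 torr/s

775 mmHg/min × 133.322 Pa/mmHg ÷ 60 s/min = 1722.08 Pa/s
1722.08 Pa/s ÷ 133.322 Pa/torr = 12.9167 torr/s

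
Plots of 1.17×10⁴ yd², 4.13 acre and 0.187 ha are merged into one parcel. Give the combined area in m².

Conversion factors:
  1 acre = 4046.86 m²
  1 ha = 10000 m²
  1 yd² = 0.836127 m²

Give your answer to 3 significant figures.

2.84×10⁴ m²

1.17×10⁴ yd² × 0.836127 = 9782.69 m²
4.13 acre × 4046.86 = 16713.5 m²
0.187 ha × 10000 = 1870 m²
Total: 9782.69 + 16713.5 + 1870 = 28366.2 m²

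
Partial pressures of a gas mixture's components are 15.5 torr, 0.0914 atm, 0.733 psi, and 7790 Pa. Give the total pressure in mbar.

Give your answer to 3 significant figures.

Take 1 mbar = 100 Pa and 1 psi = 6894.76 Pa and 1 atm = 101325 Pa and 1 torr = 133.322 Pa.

242 mbar

15.5 torr × 133.322 = 2066.49 Pa
0.0914 atm × 101325 = 9261.1 Pa
0.733 psi × 6894.76 = 5053.86 Pa
7790 Pa (already Pa)
Total: 2066.49 + 9261.1 + 5053.86 + 7790 = 24171.4 Pa
In mbar: 24171.4 / 100 = 241.714 mbar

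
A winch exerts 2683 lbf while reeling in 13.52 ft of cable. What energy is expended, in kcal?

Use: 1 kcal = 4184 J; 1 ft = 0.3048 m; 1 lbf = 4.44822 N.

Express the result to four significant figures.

2683 lbf × 4.44822 = 11934.6 N
13.52 ft × 0.3048 = 4.1209 m
W = F × d = 11934.6 N × 4.1209 m = 49181.3 J
49181.3 J ÷ (4184 J/kcal) = 11.7546 kcal

11.75 kcal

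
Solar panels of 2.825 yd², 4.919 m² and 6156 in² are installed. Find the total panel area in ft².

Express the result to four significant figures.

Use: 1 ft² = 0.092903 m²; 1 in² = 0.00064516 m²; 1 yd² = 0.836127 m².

2.825 yd² × 0.836127 = 2.36206 m²
4.919 m² (already m²)
6156 in² × 0.00064516 = 3.9716 m²
Total: 2.36206 + 4.919 + 3.9716 = 11.2527 m²
In ft²: 11.2527 / 0.092903 = 121.123 ft²

121.1 ft²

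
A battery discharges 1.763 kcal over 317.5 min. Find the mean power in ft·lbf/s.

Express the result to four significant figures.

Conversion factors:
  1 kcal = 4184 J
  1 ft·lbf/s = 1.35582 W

0.2856 ft·lbf/s

1.763 kcal × 4184 → 7376.39 J
317.5 min × 60 → 19050 s
P = E / t = 7376.39 J / 19050 s = 0.387212 W
0.387212 W ÷ (1.35582 W/ft·lbf/s) = 0.285592 ft·lbf/s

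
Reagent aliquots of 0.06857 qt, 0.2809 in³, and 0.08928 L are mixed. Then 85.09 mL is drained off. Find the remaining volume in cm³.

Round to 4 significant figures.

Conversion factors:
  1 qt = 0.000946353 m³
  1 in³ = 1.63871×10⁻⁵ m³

73.68 cm³

0.06857 qt × 0.000946353 = 6.48914×10⁻⁵ m³
0.2809 in³ × 1.63871×10⁻⁵ = 4.60314×10⁻⁶ m³
0.08928 L × 0.001 = 8.928×10⁻⁵ m³
85.09 mL × 10⁻⁶ = 8.509×10⁻⁵ m³
Result: 6.48914×10⁻⁵ + 4.60314×10⁻⁶ + 8.928×10⁻⁵ − 8.509×10⁻⁵ = 7.36845×10⁻⁵ m³
In cm³: 7.36845×10⁻⁵ / 10⁻⁶ = 73.6845 cm³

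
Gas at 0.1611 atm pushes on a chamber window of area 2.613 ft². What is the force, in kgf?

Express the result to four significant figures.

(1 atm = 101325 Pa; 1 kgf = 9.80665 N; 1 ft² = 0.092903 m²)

0.1611 atm × 101325 → 16323.5 Pa
2.613 ft² × 0.092903 → 0.242756 m²
F = P × A = 16323.5 Pa × 0.242756 m² = 3962.63 N
3962.63 N ÷ (9.80665 N/kgf) = 404.076 kgf

404.1 kgf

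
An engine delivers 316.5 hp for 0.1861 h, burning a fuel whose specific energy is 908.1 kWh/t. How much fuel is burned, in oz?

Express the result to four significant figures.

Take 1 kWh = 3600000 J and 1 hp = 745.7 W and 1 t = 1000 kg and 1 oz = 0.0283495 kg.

316.5 hp → 236014 W
0.1861 h → 669.96 s
E = P × t = 236014 × 669.96 = 1.5812×10⁸ J
908.1 kWh/t → 3.26916×10⁶ J/kg
m = E / e_s = 1.5812×10⁸ / 3.26916×10⁶ = 48.3672 kg
In oz: 48.3672 / 0.0283495 = 1706.1 oz

1706 oz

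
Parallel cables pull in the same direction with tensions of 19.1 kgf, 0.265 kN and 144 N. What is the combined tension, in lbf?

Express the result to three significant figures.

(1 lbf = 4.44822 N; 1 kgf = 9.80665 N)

19.1 kgf × 9.80665 → 187.307 N
0.265 kN × 1000 → 265 N
144 N (already N)
Total: 187.307 + 265 + 144 = 596.307 N
In lbf: 596.307 / 4.44822 = 134.055 lbf

134 lbf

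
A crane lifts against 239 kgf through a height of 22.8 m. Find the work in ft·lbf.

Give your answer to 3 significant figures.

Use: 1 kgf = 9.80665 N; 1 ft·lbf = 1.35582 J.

3.94×10⁴ ft·lbf

239 kgf × 9.80665 → 2343.79 N
W = F × d = 2343.79 N × 22.8 m = 53438.4 J
53438.4 J ÷ (1.35582 J/ft·lbf) = 39414.1 ft·lbf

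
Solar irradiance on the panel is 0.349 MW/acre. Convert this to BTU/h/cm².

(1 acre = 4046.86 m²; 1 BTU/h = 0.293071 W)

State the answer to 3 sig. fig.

0.0294 BTU/h/cm²

0.349 MW/acre × 1000000 W/MW ÷ 4046.86 m²/acre = 86.2397 W/m²
86.2397 W/m² ÷ 0.293071 W/BTU/h × 0.0001 m²/cm² = 0.0294262 BTU/h/cm²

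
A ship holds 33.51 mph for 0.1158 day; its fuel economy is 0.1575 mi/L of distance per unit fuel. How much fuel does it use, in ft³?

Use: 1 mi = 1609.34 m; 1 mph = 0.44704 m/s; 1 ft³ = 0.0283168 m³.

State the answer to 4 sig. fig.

33.51 mph → 14.9803 m/s
0.1158 day → 10005.1 s
d = v × t = 14.9803 × 10005.1 = 149879 m
0.1575 mi/L → 253471 m/m³
V = d / (distance per unit fuel) = 149879 / 253471 = 0.591306 m³
In ft³: 0.591306 / 0.0283168 = 20.8818 ft³

20.88 ft³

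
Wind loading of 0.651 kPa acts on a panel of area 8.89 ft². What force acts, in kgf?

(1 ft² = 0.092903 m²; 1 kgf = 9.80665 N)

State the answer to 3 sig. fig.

0.651 kPa × 1000 → 651 Pa
8.89 ft² × 0.092903 → 0.825908 m²
F = P × A = 651 Pa × 0.825908 m² = 537.666 N
537.666 N ÷ (9.80665 N/kgf) = 54.8267 kgf

54.8 kgf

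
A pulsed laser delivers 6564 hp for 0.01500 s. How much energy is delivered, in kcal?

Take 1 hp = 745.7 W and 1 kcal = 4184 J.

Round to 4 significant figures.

17.55 kcal

6564 hp × 745.7 = 4.89477×10⁶ W
E = P × t = 4.89477×10⁶ W × 0.015 s = 73421.6 J
73421.6 J ÷ (4184 J/kcal) = 17.5482 kcal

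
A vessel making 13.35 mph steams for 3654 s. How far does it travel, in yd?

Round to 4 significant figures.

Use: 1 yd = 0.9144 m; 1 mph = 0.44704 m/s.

2.385×10⁴ yd

13.35 mph × 0.44704 → 5.96798 m/s
d = v × t = 5.96798 m/s × 3654 s = 21807 m
21807 m ÷ (0.9144 m/yd) = 23848.4 yd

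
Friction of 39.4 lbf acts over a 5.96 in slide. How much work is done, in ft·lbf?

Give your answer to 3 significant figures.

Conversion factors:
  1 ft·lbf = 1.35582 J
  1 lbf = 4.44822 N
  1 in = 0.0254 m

39.4 lbf × 4.44822 = 175.26 N
5.96 in × 0.0254 = 0.151384 m
W = F × d = 175.26 N × 0.151384 m = 26.5316 J
26.5316 J ÷ (1.35582 J/ft·lbf) = 19.5687 ft·lbf

19.6 ft·lbf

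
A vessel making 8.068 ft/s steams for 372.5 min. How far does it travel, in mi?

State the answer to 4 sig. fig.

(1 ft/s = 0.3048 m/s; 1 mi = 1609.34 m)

34.15 mi

8.068 ft/s × 0.3048 = 2.45913 m/s
372.5 min × 60 = 22350 s
d = v × t = 2.45913 m/s × 22350 s = 54961.6 m
54961.6 m ÷ (1609.34 m/mi) = 34.1516 mi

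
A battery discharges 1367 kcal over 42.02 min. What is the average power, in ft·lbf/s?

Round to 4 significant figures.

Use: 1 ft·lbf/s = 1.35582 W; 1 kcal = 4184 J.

1367 kcal × 4184 → 5.71953×10⁶ J
42.02 min × 60 → 2521.2 s
P = E / t = 5.71953×10⁶ J / 2521.2 s = 2268.57 W
2268.57 W ÷ (1.35582 W/ft·lbf/s) = 1673.21 ft·lbf/s

1673 ft·lbf/s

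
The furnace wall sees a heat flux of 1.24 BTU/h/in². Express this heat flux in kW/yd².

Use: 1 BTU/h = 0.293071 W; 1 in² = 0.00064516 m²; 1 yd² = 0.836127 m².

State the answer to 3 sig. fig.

1.24 BTU/h/in² × 0.293071 W/BTU/h ÷ 0.00064516 m²/in² = 563.284 W/m²
563.284 W/m² ÷ 1000 W/kW × 0.836127 m²/yd² = 0.470977 kW/yd²

0.471 kW/yd²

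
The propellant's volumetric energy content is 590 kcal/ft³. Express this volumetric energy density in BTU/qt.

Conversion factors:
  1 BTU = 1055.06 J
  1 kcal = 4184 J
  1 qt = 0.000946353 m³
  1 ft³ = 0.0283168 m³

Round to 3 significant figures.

590 kcal/ft³ × 4184 J/kcal ÷ 0.0283168 m³/ft³ = 8.71765×10⁷ J/m³
8.71765×10⁷ J/m³ ÷ 1055.06 J/BTU × 0.000946353 m³/qt = 78.1944 BTU/qt

78.2 BTU/qt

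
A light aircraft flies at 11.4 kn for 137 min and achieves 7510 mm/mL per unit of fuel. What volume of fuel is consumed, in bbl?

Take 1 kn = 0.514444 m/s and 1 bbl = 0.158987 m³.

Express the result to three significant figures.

11.4 kn → 5.86466 m/s
137 min → 8220 s
d = v × t = 5.86466 × 8220 = 48207.5 m
7510 mm/mL → 7.51×10⁶ m/m³
V = d / (distance per unit fuel) = 48207.5 / 7.51×10⁶ = 0.00641911 m³
In bbl: 0.00641911 / 0.158987 = 0.0403751 bbl

0.0404 bbl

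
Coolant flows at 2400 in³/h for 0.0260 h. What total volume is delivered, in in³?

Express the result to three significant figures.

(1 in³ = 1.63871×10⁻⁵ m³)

2400 in³/h → 1.09247×10⁻⁵ m³/s
0.0260 h → 93.6 s
V = Q × t = 1.09247×10⁻⁵ × 93.6 = 0.00102255 m³
In in³: 0.00102255 / 1.63871×10⁻⁵ = 62.3997 in³

62.4 in³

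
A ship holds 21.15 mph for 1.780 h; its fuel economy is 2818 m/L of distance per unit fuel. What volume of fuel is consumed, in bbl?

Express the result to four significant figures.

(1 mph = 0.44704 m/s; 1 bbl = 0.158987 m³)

21.15 mph → 9.4549 m/s
1.780 h → 6408 s
d = v × t = 9.4549 × 6408 = 60587 m
2818 m/L → 2.818×10⁶ m/m³
V = d / (distance per unit fuel) = 60587 / 2.818×10⁶ = 0.0215 m³
In bbl: 0.0215 / 0.158987 = 0.135231 bbl

0.1352 bbl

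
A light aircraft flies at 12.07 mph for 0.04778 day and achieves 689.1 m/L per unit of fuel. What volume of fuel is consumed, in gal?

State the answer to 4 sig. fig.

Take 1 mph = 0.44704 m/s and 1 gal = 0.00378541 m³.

8.539 gal

12.07 mph → 5.39577 m/s
0.04778 day → 4128.19 s
d = v × t = 5.39577 × 4128.19 = 22274.8 m
689.1 m/L → 689100 m/m³
V = d / (distance per unit fuel) = 22274.8 / 689100 = 0.0323245 m³
In gal: 0.0323245 / 0.00378541 = 8.53923 gal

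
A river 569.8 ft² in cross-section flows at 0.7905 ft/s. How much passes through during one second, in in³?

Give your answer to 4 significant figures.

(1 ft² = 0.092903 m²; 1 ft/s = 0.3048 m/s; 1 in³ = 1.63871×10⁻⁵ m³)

0.7905 ft/s × 0.3048 = 0.240944 m/s
569.8 ft² × 0.092903 = 52.9361 m²
V = v × A × t = 0.240944 m/s × 52.9361 m² × 1 s = 12.7546 m³
12.7546 m³ ÷ (1.63871×10⁻⁵ m³/in³) = 778332 in³

7.783×10⁵ in³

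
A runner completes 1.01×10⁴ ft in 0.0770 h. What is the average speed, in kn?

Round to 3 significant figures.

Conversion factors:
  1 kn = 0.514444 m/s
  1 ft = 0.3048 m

21.6 kn

1.01×10⁴ ft × 0.3048 = 3078.48 m
0.0770 h × 3600 = 277.2 s
v = d / t = 3078.48 m / 277.2 s = 11.1056 m/s
11.1056 m/s ÷ (0.514444 m/s/kn) = 21.5876 kn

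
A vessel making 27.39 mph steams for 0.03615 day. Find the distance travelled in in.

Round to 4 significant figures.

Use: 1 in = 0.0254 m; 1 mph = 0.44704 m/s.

1.506×10⁶ in

27.39 mph × 0.44704 = 12.2444 m/s
0.03615 day × 86400 = 3123.36 s
d = v × t = 12.2444 m/s × 3123.36 s = 38243.7 m
38243.7 m ÷ (0.0254 m/in) = 1.50566×10⁶ in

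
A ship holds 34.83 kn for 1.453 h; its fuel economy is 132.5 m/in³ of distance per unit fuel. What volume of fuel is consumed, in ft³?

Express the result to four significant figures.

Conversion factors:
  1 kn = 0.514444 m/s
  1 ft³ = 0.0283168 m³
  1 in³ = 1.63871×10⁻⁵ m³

34.83 kn → 17.9181 m/s
1.453 h → 5230.8 s
d = v × t = 17.9181 × 5230.8 = 93726 m
132.5 m/in³ → 8.08563×10⁶ m/m³
V = d / (distance per unit fuel) = 93726 / 8.08563×10⁶ = 0.0115917 m³
In ft³: 0.0115917 / 0.0283168 = 0.409358 ft³

0.4094 ft³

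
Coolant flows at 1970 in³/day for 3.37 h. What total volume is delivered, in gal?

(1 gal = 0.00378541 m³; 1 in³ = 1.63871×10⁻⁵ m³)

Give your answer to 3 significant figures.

1.20 gal

1970 in³/day → 3.73641×10⁻⁷ m³/s
3.37 h → 12132 s
V = Q × t = 3.73641×10⁻⁷ × 12132 = 0.00453301 m³
In gal: 0.00453301 / 0.00378541 = 1.1975 gal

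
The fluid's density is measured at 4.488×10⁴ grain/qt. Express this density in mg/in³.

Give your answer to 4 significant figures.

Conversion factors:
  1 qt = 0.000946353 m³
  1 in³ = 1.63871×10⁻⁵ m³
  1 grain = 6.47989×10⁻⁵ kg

4.488×10⁴ grain/qt × 6.47989×10⁻⁵ kg/grain ÷ 0.000946353 m³/qt = 3073.03 kg/m³
3073.03 kg/m³ ÷ 10⁻⁶ kg/mg × 1.63871×10⁻⁵ m³/in³ = 50358 mg/in³

5.036×10⁴ mg/in³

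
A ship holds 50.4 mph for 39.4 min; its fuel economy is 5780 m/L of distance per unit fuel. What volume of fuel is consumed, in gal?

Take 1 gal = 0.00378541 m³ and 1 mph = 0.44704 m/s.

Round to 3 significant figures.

50.4 mph → 22.5308 m/s
39.4 min → 2364 s
d = v × t = 22.5308 × 2364 = 53262.8 m
5780 m/L → 5.78×10⁶ m/m³
V = d / (distance per unit fuel) = 53262.8 / 5.78×10⁶ = 0.00921502 m³
In gal: 0.00921502 / 0.00378541 = 2.43435 gal

2.43 gal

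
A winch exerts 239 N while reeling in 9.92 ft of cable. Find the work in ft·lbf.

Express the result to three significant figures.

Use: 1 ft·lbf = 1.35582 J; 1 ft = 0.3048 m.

533 ft·lbf

9.92 ft × 0.3048 = 3.02362 m
W = F × d = 239 N × 3.02362 m = 722.645 J
722.645 J ÷ (1.35582 J/ft·lbf) = 532.995 ft·lbf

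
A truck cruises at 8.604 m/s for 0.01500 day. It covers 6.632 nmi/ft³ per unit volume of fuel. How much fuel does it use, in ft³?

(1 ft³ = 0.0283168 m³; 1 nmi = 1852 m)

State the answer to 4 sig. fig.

0.9079 ft³

0.01500 day → 1296 s
d = v × t = 8.604 × 1296 = 11150.8 m
6.632 nmi/ft³ → 433752 m/m³
V = d / (distance per unit fuel) = 11150.8 / 433752 = 0.0257078 m³
In ft³: 0.0257078 / 0.0283168 = 0.907864 ft³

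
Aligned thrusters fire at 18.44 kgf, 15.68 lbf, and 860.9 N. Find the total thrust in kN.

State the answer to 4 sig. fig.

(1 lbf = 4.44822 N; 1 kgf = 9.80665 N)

1.111 kN

18.44 kgf × 9.80665 = 180.835 N
15.68 lbf × 4.44822 = 69.7481 N
860.9 N (already N)
Total: 180.835 + 69.7481 + 860.9 = 1111.48 N
In kN: 1111.48 / 1000 = 1.11148 kN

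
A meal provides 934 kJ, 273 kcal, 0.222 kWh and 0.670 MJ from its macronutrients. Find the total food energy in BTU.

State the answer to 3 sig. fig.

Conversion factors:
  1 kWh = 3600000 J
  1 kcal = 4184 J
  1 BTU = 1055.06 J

934 kJ × 1000 = 934000 J
273 kcal × 4184 = 1.14223×10⁶ J
0.222 kWh × 3600000 = 799200 J
0.670 MJ × 1000000 = 670000 J
Combined: 934000 + 1.14223×10⁶ + 799200 + 670000 = 3.54543×10⁶ J
In BTU: 3.54543×10⁶ / 1055.06 = 3360.41 BTU

3360 BTU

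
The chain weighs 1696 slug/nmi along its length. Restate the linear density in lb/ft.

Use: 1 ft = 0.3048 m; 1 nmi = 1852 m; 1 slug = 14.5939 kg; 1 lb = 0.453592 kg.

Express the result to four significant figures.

1696 slug/nmi × 14.5939 kg/slug ÷ 1852 m/nmi = 13.3646 kg/m
13.3646 kg/m ÷ 0.453592 kg/lb × 0.3048 m/ft = 8.9806 lb/ft

8.981 lb/ft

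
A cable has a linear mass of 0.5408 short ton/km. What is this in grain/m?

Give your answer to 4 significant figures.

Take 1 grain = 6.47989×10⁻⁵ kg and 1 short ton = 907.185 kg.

0.5408 short ton/km × 907.185 kg/short ton ÷ 1000 m/km = 0.490606 kg/m
0.490606 kg/m ÷ 6.47989×10⁻⁵ kg/grain = 7571.21 grain/m

7571 grain/m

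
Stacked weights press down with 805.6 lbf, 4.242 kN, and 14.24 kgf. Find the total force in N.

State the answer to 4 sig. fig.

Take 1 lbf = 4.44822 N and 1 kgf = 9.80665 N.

7965 N

805.6 lbf × 4.44822 → 3583.49 N
4.242 kN × 1000 → 4242 N
14.24 kgf × 9.80665 → 139.647 N
Sum: 3583.49 + 4242 + 139.647 = 7965.14 N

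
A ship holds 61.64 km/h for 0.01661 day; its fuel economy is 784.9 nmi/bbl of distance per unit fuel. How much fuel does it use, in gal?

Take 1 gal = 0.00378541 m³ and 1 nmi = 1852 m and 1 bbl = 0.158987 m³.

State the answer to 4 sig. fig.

0.7100 gal

61.64 km/h → 17.1222 m/s
0.01661 day → 1435.1 s
d = v × t = 17.1222 × 1435.1 = 24572.1 m
784.9 nmi/bbl → 9.1431×10⁶ m/m³
V = d / (distance per unit fuel) = 24572.1 / 9.1431×10⁶ = 0.0026875 m³
In gal: 0.0026875 / 0.00378541 = 0.709963 gal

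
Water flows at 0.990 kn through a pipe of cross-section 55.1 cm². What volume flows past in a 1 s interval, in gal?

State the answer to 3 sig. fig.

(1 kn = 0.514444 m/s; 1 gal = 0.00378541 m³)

0.741 gal

0.990 kn × 0.514444 → 0.5093 m/s
55.1 cm² × 0.0001 → 0.00551 m²
V = v × A × t = 0.5093 m/s × 0.00551 m² × 1 s = 0.00280624 m³
0.00280624 m³ ÷ (0.00378541 m³/gal) = 0.741331 gal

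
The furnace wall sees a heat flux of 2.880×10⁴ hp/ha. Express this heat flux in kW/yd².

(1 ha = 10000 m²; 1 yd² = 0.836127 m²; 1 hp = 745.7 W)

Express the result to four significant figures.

2.880×10⁴ hp/ha × 745.7 W/hp ÷ 10000 m²/ha = 2147.62 W/m²
2147.62 W/m² ÷ 1000 W/kW × 0.836127 m²/yd² = 1.79568 kW/yd²

1.796 kW/yd²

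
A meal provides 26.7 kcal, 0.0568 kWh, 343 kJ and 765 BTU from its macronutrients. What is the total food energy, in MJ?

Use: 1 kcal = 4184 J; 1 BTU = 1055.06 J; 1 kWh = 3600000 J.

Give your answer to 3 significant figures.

26.7 kcal × 4184 → 111713 J
0.0568 kWh × 3600000 → 204480 J
343 kJ × 1000 → 343000 J
765 BTU × 1055.06 → 807121 J
Combined: 111713 + 204480 + 343000 + 807121 = 1.46631×10⁶ J
In MJ: 1.46631×10⁶ / 1000000 = 1.46631 MJ

1.47 MJ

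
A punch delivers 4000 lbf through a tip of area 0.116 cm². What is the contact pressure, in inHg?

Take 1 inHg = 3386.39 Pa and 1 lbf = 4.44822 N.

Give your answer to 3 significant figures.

4000 lbf × 4.44822 = 17792.9 N
0.116 cm² × 0.0001 = 1.16×10⁻⁵ m²
P = F / A = 17792.9 N / 1.16×10⁻⁵ m² = 1.53387×10⁹ Pa
1.53387×10⁹ Pa ÷ (3386.39 Pa/inHg) = 452951 inHg

4.53×10⁵ inHg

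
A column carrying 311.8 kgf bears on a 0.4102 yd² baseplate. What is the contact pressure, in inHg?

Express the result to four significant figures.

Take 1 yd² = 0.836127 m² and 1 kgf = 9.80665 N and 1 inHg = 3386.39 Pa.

2.633 inHg

311.8 kgf × 9.80665 = 3057.71 N
0.4102 yd² × 0.836127 = 0.342979 m²
P = F / A = 3057.71 N / 0.342979 m² = 8915.15 Pa
8915.15 Pa ÷ (3386.39 Pa/inHg) = 2.63264 inHg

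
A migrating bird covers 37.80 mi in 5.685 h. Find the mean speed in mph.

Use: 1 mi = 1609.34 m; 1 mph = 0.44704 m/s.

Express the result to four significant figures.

37.80 mi × 1609.34 = 60833.1 m
5.685 h × 3600 = 20466 s
v = d / t = 60833.1 m / 20466 s = 2.9724 m/s
2.9724 m/s ÷ (0.44704 m/s/mph) = 6.64907 mph

6.649 mph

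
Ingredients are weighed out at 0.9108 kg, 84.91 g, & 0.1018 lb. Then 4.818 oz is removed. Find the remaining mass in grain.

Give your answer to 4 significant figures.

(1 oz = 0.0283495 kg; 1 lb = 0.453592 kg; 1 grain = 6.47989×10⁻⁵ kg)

1.397×10⁴ grain

0.9108 kg (already kg)
84.91 g × 0.001 → 0.08491 kg
0.1018 lb × 0.453592 → 0.0461757 kg
4.818 oz × 0.0283495 → 0.136588 kg
Result: 0.9108 + 0.08491 + 0.0461757 − 0.136588 = 0.905298 kg
In grain: 0.905298 / 6.47989×10⁻⁵ = 13970.9 grain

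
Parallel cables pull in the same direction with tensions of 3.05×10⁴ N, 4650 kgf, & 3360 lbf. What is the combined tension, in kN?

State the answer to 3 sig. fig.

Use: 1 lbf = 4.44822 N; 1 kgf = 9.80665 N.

3.05×10⁴ N (already N)
4650 kgf × 9.80665 → 45600.9 N
3360 lbf × 4.44822 → 14946 N
Combined: 30500 + 45600.9 + 14946 = 91046.9 N
In kN: 91046.9 / 1000 = 91.0469 kN

91.0 kN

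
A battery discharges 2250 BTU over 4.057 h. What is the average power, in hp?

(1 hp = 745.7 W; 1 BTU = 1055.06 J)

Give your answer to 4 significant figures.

0.2180 hp

2250 BTU × 1055.06 → 2.37388×10⁶ J
4.057 h × 3600 → 14605.2 s
P = E / t = 2.37388×10⁶ J / 14605.2 s = 162.537 W
162.537 W ÷ (745.7 W/hp) = 0.217966 hp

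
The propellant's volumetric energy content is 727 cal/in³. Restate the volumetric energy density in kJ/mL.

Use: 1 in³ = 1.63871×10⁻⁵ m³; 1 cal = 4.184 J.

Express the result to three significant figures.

0.186 kJ/mL

727 cal/in³ × 4.184 J/cal ÷ 1.63871×10⁻⁵ m³/in³ = 1.8562×10⁸ J/m³
1.8562×10⁸ J/m³ ÷ 1000 J/kJ × 10⁻⁶ m³/mL = 0.18562 kJ/mL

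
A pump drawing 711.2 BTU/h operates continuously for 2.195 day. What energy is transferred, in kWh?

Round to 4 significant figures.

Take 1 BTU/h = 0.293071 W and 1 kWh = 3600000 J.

10.98 kWh

711.2 BTU/h × 0.293071 = 208.432 W
2.195 day × 86400 = 189648 s
E = P × t = 208.432 W × 189648 s = 3.95287×10⁷ J
3.95287×10⁷ J ÷ (3600000 J/kWh) = 10.9802 kWh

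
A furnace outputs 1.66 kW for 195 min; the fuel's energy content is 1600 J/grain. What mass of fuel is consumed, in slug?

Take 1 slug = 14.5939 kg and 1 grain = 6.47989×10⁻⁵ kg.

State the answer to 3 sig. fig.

0.0539 slug

1.66 kW → 1660 W
195 min → 11700 s
E = P × t = 1660 × 11700 = 1.9422×10⁷ J
1600 J/grain → 2.46918×10⁷ J/kg
m = E / e_s = 1.9422×10⁷ / 2.46918×10⁷ = 0.786577 kg
In slug: 0.786577 / 14.5939 = 0.0538977 slug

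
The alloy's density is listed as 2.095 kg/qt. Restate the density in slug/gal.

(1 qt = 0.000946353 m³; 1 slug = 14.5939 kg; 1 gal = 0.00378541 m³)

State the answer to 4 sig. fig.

2.095 kg/qt ÷ 0.000946353 m³/qt = 2213.76 kg/m³
2213.76 kg/m³ ÷ 14.5939 kg/slug × 0.00378541 m³/gal = 0.574212 slug/gal

0.5742 slug/gal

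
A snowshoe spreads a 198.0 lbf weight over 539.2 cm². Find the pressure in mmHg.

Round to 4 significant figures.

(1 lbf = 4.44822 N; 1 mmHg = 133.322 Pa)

122.5 mmHg

198.0 lbf × 4.44822 → 880.748 N
539.2 cm² × 0.0001 → 0.05392 m²
P = F / A = 880.748 N / 0.05392 m² = 16334.3 Pa
16334.3 Pa ÷ (133.322 Pa/mmHg) = 122.518 mmHg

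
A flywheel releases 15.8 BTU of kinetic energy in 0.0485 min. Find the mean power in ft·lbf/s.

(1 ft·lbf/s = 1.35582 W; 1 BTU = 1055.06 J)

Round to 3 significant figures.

4230 ft·lbf/s

15.8 BTU × 1055.06 → 16669.9 J
0.0485 min × 60 → 2.91 s
P = E / t = 16669.9 J / 2.91 s = 5728.49 W
5728.49 W ÷ (1.35582 W/ft·lbf/s) = 4225.11 ft·lbf/s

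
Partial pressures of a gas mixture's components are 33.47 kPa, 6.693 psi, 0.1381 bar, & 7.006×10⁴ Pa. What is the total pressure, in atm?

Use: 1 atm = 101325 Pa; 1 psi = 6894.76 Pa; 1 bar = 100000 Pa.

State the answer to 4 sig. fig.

1.613 atm

33.47 kPa × 1000 = 33470 Pa
6.693 psi × 6894.76 = 46146.6 Pa
0.1381 bar × 100000 = 13810 Pa
7.006×10⁴ Pa (already Pa)
Sum: 33470 + 46146.6 + 13810 + 70060 = 163487 Pa
In atm: 163487 / 101325 = 1.61349 atm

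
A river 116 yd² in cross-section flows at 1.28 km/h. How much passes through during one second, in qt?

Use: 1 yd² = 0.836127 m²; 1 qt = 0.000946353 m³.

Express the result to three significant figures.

3.64×10⁴ qt

1.28 km/h × (1/3.6) → 0.355556 m/s
116 yd² × 0.836127 → 96.9907 m²
V = v × A × t = 0.355556 m/s × 96.9907 m² × 1 s = 34.4856 m³
34.4856 m³ ÷ (0.000946353 m³/qt) = 36440.5 qt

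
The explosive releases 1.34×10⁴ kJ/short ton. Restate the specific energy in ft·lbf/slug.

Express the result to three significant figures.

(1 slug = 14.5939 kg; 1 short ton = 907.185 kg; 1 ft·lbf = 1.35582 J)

1.34×10⁴ kJ/short ton × 1000 J/kJ ÷ 907.185 kg/short ton = 14771 J/kg
14771 J/kg ÷ 1.35582 J/ft·lbf × 14.5939 kg/slug = 158993 ft·lbf/slug

1.59×10⁵ ft·lbf/slug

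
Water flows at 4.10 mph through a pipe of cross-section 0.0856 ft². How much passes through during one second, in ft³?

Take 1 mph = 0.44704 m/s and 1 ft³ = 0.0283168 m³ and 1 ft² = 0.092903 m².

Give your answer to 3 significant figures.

0.515 ft³

4.10 mph × 0.44704 = 1.83286 m/s
0.0856 ft² × 0.092903 = 0.0079525 m²
V = v × A × t = 1.83286 m/s × 0.0079525 m² × 1 s = 0.0145758 m³
0.0145758 m³ ÷ (0.0283168 m³/ft³) = 0.51474 ft³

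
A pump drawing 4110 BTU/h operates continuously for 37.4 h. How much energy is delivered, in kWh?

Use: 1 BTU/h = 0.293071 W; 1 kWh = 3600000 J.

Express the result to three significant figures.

4110 BTU/h × 0.293071 = 1204.52 W
37.4 h × 3600 = 134640 s
E = P × t = 1204.52 W × 134640 s = 1.62177×10⁸ J
1.62177×10⁸ J ÷ (3600000 J/kWh) = 45.0492 kWh

45.0 kWh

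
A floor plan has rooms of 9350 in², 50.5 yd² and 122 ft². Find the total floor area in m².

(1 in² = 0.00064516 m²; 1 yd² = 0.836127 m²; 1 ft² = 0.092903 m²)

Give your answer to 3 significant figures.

59.6 m²

9350 in² × 0.00064516 = 6.03225 m²
50.5 yd² × 0.836127 = 42.2244 m²
122 ft² × 0.092903 = 11.3342 m²
Sum: 6.03225 + 42.2244 + 11.3342 = 59.5908 m²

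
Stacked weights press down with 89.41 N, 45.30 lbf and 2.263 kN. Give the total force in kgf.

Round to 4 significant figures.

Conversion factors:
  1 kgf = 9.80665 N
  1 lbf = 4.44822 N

89.41 N (already N)
45.30 lbf × 4.44822 → 201.504 N
2.263 kN × 1000 → 2263 N
Combined: 89.41 + 201.504 + 2263 = 2553.91 N
In kgf: 2553.91 / 9.80665 = 260.426 kgf

260.4 kgf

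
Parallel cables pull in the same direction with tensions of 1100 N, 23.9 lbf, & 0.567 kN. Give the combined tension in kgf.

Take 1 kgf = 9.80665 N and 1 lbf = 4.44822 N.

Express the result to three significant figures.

1100 N (already N)
23.9 lbf × 4.44822 = 106.312 N
0.567 kN × 1000 = 567 N
Sum: 1100 + 106.312 + 567 = 1773.31 N
In kgf: 1773.31 / 9.80665 = 180.827 kgf

181 kgf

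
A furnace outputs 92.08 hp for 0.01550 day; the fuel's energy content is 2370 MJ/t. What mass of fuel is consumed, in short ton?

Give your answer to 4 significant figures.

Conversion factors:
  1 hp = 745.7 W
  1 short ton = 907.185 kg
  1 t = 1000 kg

92.08 hp → 68664.1 W
0.01550 day → 1339.2 s
E = P × t = 68664.1 × 1339.2 = 9.1955×10⁷ J
2370 MJ/t → 2.37×10⁶ J/kg
m = E / e_s = 9.1955×10⁷ / 2.37×10⁶ = 38.7996 kg
In short ton: 38.7996 / 907.185 = 0.0427692 short ton

0.04277 short ton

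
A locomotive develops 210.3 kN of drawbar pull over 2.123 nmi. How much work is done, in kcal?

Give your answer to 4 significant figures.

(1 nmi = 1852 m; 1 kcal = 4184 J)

1.976×10⁵ kcal

210.3 kN × 1000 → 210300 N
2.123 nmi × 1852 → 3931.8 m
W = F × d = 210300 N × 3931.8 m = 8.26858×10⁸ J
8.26858×10⁸ J ÷ (4184 J/kcal) = 197624 kcal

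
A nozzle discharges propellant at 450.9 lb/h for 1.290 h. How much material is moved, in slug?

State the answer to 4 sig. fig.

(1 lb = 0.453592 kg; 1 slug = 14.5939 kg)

450.9 lb/h → 0.0568124 kg/s
1.290 h → 4644 s
m = ṁ × t = 0.0568124 × 4644 = 263.837 kg
In slug: 263.837 / 14.5939 = 18.0786 slug

18.08 slug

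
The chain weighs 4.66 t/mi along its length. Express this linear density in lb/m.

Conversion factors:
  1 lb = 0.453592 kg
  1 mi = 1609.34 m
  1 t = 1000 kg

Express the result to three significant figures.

6.38 lb/m

4.66 t/mi × 1000 kg/t ÷ 1609.34 m/mi = 2.8956 kg/m
2.8956 kg/m ÷ 0.453592 kg/lb = 6.38371 lb/m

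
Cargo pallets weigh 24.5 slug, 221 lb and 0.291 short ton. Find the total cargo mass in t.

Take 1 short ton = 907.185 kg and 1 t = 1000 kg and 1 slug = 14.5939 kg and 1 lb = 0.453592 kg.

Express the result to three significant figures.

24.5 slug × 14.5939 = 357.551 kg
221 lb × 0.453592 = 100.244 kg
0.291 short ton × 907.185 = 263.991 kg
Combined: 357.551 + 100.244 + 263.991 = 721.786 kg
In t: 721.786 / 1000 = 0.721786 t

0.722 t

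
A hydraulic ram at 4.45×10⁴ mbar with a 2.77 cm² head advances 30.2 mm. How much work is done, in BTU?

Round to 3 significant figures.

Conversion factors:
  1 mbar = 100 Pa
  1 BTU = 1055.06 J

4.45×10⁴ mbar → 4.45×10⁶ Pa
2.77 cm² → 2.77×10⁻⁴ m²
F = P × A = 4.45×10⁶ × 2.77×10⁻⁴ = 1232.65 N
30.2 mm → 0.0302 m
W = F × d = 1232.65 × 0.0302 = 37.226 J
In BTU: 37.226 / 1055.06 = 0.0352833 BTU

0.0353 BTU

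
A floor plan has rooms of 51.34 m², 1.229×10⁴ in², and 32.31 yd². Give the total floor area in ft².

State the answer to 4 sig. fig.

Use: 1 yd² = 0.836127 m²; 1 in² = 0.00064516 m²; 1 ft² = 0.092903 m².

928.8 ft²

51.34 m² (already m²)
1.229×10⁴ in² × 0.00064516 = 7.92902 m²
32.31 yd² × 0.836127 = 27.0153 m²
Combined: 51.34 + 7.92902 + 27.0153 = 86.2843 m²
In ft²: 86.2843 / 0.092903 = 928.757 ft²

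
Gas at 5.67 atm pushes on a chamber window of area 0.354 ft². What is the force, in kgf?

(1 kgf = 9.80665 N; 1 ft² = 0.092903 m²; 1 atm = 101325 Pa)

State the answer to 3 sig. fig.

5.67 atm × 101325 → 574513 Pa
0.354 ft² × 0.092903 → 0.0328877 m²
F = P × A = 574513 Pa × 0.0328877 m² = 18894.4 N
18894.4 N ÷ (9.80665 N/kgf) = 1926.69 kgf

1930 kgf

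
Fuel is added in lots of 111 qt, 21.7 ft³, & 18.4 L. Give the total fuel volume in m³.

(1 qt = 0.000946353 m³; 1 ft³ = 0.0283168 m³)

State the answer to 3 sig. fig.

0.738 m³

111 qt × 0.000946353 → 0.105045 m³
21.7 ft³ × 0.0283168 → 0.614475 m³
18.4 L × 0.001 → 0.0184 m³
Sum: 0.105045 + 0.614475 + 0.0184 = 0.73792 m³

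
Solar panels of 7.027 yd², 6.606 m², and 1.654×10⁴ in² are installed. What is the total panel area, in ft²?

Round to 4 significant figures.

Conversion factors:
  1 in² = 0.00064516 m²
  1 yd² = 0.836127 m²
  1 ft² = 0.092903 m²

249.2 ft²

7.027 yd² × 0.836127 = 5.87546 m²
6.606 m² (already m²)
1.654×10⁴ in² × 0.00064516 = 10.6709 m²
Sum: 5.87546 + 6.606 + 10.6709 = 23.1524 m²
In ft²: 23.1524 / 0.092903 = 249.21 ft²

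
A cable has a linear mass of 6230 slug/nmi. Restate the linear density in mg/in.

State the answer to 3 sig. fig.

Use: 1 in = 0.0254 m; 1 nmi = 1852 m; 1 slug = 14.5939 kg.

6230 slug/nmi × 14.5939 kg/slug ÷ 1852 m/nmi = 49.0929 kg/m
49.0929 kg/m ÷ 10⁻⁶ kg/mg × 0.0254 m/in = 1.24696×10⁶ mg/in

1.25×10⁶ mg/in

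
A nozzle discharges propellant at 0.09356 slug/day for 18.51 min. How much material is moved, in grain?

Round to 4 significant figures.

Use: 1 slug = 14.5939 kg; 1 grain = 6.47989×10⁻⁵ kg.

0.09356 slug/day → 1.58033×10⁻⁵ kg/s
18.51 min → 1110.6 s
m = ṁ × t = 1.58033×10⁻⁵ × 1110.6 = 0.0175511 kg
In grain: 0.0175511 / 6.47989×10⁻⁵ = 270.855 grain

270.9 grain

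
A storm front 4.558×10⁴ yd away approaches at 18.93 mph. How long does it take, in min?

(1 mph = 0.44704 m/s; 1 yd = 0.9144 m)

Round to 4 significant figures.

82.08 min

4.558×10⁴ yd × 0.9144 → 41678.4 m
18.93 mph × 0.44704 → 8.46247 m/s
t = d / v = 41678.4 m / 8.46247 m/s = 4925.09 s
4925.09 s ÷ (60 s/min) = 82.0848 min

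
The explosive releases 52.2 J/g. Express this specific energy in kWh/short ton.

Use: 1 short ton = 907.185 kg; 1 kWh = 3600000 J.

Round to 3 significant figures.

13.2 kWh/short ton

52.2 J/g ÷ 0.001 kg/g = 52200 J/kg
52200 J/kg ÷ 3600000 J/kWh × 907.185 kg/short ton = 13.1542 kWh/short ton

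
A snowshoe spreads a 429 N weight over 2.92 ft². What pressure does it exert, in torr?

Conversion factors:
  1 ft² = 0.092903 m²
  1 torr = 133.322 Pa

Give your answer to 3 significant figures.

11.9 torr

2.92 ft² × 0.092903 → 0.271277 m²
P = F / A = 429 N / 0.271277 m² = 1581.41 Pa
1581.41 Pa ÷ (133.322 Pa/torr) = 11.8616 torr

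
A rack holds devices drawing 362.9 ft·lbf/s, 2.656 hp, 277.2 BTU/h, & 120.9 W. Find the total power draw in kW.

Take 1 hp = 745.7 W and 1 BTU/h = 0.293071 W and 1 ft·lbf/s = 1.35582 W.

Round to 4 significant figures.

362.9 ft·lbf/s × 1.35582 = 492.027 W
2.656 hp × 745.7 = 1980.58 W
277.2 BTU/h × 0.293071 = 81.2393 W
120.9 W (already W)
Total: 492.027 + 1980.58 + 81.2393 + 120.9 = 2674.75 W
In kW: 2674.75 / 1000 = 2.67475 kW

2.675 kW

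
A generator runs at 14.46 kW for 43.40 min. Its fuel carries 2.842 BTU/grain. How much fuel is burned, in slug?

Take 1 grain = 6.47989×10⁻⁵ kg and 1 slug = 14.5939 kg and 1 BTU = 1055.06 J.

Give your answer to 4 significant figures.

14.46 kW → 14460 W
43.40 min → 2604 s
E = P × t = 14460 × 2604 = 3.76538×10⁷ J
2.842 BTU/grain → 4.62736×10⁷ J/kg
m = E / e_s = 3.76538×10⁷ / 4.62736×10⁷ = 0.813721 kg
In slug: 0.813721 / 14.5939 = 0.0557576 slug

0.05576 slug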